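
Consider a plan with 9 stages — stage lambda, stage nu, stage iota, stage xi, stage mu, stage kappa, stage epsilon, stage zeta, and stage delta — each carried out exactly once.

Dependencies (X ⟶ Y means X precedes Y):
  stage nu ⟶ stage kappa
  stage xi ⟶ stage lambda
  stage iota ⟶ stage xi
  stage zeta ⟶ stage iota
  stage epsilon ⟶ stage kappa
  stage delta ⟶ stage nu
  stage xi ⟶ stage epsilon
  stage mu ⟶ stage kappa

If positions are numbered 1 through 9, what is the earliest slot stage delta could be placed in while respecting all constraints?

1

Stage delta has no prerequisites at all, so it can go in position 1.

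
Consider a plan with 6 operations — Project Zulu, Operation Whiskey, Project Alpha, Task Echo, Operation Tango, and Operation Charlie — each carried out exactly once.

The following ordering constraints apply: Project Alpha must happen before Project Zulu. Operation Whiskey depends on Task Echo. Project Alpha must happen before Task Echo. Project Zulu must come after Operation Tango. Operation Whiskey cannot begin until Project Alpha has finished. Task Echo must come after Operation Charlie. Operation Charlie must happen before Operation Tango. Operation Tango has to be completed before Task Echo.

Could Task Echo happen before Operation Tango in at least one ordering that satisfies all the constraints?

The constraints give a chain Operation Tango → Task Echo, which forces Operation Tango before Task Echo.
Hence Task Echo can never be scheduled before Operation Tango.

No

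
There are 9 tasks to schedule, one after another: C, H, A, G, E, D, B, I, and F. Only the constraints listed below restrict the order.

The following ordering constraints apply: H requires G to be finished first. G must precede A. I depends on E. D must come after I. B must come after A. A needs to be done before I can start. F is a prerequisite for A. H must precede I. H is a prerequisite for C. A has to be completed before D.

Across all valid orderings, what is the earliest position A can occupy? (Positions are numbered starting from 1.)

Working backwards through the constraints from A, its full set of required predecessors is G, F — 2 of them.
With 2 mandatory predecessors, the earliest A can sit is position 2+1 = 3, and placing just those 2 first achieves it.

3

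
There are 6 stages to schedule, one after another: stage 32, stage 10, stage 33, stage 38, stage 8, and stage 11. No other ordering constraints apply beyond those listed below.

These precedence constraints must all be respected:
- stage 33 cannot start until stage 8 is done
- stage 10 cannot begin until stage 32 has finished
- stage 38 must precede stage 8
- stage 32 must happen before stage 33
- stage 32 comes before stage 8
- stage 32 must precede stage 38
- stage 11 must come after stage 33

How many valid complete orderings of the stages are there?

Stage 32 is the only stage with nothing required before it, so every ordering starts there.
Enumerating by repeatedly choosing an available stage (one whose prerequisites are all placed) gives 5 distinct complete orderings.

5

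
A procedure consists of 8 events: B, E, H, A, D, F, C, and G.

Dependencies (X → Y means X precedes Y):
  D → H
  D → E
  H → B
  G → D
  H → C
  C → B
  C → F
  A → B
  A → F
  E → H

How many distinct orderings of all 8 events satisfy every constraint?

2 events have no prerequisites (A, G), so any of them could come first.
Counting all ways to extend the partial order to a total order gives 12.

12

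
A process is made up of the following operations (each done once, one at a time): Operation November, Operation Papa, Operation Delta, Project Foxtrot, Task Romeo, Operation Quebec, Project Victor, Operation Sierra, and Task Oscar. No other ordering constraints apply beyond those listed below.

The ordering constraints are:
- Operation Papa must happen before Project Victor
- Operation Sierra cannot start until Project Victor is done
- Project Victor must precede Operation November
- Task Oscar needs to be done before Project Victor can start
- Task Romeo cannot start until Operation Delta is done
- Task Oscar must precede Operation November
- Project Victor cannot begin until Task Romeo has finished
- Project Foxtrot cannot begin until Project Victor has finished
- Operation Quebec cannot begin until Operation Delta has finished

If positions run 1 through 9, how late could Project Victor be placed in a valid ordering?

Every operation that must follow Project Victor has to come after it. Tracing all chains starting from Project Victor, those operations are: Operation November, Project Foxtrot, Operation Sierra — 3 in total.
So at least 3 operations follow Project Victor, putting Project Victor no later than position 6. That position is achievable by scheduling everything else first.

6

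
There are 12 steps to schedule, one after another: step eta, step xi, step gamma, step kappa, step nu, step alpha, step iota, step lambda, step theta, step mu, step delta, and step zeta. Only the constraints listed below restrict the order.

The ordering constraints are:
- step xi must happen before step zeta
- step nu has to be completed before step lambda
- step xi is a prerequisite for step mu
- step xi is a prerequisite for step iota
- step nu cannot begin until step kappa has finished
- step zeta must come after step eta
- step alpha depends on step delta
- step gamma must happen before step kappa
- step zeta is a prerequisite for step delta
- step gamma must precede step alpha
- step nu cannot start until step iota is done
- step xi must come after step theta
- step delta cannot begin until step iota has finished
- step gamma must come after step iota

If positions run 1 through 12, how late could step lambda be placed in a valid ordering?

Nothing depends on step lambda, so it can be the final step, position 12.

12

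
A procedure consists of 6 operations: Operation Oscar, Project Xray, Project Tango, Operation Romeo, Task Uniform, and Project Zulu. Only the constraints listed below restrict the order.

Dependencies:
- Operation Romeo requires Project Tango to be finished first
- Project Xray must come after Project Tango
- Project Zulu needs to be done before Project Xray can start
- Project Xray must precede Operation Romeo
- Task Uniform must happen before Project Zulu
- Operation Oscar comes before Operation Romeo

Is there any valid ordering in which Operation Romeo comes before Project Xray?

No

Following Project Xray → Operation Romeo, Project Xray must precede Operation Romeo in every valid ordering.
Hence Operation Romeo can never be scheduled before Project Xray.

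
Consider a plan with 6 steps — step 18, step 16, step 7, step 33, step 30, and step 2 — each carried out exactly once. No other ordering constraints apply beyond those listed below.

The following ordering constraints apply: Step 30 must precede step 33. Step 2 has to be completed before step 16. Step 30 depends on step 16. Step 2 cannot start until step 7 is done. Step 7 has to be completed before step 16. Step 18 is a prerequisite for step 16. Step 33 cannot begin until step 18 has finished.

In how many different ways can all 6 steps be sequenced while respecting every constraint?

2 steps have no prerequisites (step 18, step 7), so any of them could come first.
Counting all ways to extend the partial order to a total order gives 3.

3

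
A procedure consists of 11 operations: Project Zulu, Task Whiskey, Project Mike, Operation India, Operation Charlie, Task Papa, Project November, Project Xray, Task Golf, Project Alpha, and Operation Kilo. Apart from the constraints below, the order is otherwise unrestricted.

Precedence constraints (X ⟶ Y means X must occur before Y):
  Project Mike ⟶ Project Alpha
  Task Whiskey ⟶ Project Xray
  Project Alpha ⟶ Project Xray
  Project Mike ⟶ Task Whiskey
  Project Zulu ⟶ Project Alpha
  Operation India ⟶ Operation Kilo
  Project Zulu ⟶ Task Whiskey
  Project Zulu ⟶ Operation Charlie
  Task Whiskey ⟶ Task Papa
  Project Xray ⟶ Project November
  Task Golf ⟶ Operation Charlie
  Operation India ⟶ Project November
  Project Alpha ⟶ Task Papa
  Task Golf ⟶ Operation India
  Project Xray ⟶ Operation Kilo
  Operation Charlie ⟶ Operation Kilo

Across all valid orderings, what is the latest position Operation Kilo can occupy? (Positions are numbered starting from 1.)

11

Nothing depends on Operation Kilo, so it can be the final operation, position 11.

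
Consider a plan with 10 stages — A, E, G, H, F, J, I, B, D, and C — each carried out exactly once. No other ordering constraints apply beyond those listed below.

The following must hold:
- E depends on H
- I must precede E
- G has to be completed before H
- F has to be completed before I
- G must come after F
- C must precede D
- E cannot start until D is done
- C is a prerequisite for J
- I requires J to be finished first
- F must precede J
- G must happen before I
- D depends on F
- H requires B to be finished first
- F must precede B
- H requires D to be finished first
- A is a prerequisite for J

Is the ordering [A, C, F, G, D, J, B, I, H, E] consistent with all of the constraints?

Checking each listed constraint against this order: for instance, G is in position 4 and H in position 9, so that constraint holds — and the remaining constraints check out the same way.

Yes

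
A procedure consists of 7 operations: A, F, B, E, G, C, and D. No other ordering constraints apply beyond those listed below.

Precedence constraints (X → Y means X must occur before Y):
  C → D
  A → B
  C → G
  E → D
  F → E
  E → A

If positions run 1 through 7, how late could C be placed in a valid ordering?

Following every chain forward from C, the operations that must come later are G, D — 2 of them.
With 2 mandatory successors out of 7 operations total, the latest slot for C is 7−2 = 5, and it's reachable by doing all non-successors before C.

5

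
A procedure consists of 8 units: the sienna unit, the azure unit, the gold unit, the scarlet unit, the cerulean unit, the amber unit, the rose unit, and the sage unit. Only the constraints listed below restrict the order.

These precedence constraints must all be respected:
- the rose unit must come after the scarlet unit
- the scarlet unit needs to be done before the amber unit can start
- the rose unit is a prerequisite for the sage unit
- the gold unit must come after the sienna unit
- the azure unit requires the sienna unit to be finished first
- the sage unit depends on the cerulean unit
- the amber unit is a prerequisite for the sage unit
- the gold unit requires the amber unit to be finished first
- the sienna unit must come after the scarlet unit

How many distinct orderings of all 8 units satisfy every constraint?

371

2 units have no prerequisites (the scarlet unit, the cerulean unit), so any of them could come first.
Enumerating by repeatedly choosing an available unit (one whose prerequisites are all placed) gives 371 distinct complete orderings.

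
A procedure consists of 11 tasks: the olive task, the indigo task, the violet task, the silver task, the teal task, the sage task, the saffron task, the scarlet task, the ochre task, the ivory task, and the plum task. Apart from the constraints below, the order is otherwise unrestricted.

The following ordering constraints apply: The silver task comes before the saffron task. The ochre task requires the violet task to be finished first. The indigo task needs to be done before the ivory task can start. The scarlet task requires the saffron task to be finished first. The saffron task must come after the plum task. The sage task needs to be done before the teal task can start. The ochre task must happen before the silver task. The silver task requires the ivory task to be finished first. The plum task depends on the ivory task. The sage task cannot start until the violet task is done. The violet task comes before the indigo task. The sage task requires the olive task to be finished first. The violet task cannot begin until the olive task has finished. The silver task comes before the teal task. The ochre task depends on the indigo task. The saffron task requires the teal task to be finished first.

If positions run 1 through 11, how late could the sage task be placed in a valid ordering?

Every task that must follow the sage task has to come after it. Tracing all chains starting from the sage task, those tasks are: the teal task, the saffron task, the scarlet task — 3 in total.
So at least 3 tasks follow the sage task, putting the sage task no later than position 8. That position is achievable by scheduling everything else first.

8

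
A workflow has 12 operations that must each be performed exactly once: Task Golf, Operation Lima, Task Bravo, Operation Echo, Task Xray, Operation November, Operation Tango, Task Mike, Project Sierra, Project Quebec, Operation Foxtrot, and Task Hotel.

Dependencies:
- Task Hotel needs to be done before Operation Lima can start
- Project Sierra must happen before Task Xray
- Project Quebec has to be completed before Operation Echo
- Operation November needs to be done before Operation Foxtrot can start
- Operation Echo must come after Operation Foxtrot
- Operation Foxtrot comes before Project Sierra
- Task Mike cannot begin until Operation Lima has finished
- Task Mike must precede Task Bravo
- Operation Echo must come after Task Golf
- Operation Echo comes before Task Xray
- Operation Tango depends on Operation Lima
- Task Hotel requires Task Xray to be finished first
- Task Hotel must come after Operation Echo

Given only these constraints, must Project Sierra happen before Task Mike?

There is a constraint chain Project Sierra → Task Xray → Task Hotel → Operation Lima → Task Mike.
That forces Project Sierra before Task Mike in every valid schedule.

Yes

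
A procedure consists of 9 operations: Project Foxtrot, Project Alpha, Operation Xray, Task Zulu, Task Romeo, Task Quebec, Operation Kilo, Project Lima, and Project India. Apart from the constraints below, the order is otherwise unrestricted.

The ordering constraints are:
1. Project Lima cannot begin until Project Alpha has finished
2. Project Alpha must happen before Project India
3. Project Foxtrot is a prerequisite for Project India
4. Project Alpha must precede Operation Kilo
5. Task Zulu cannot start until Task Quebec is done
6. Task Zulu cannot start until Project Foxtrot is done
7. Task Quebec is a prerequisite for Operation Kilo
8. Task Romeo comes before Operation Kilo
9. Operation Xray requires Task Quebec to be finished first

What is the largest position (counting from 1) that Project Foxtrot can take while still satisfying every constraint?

7

Every operation that must follow Project Foxtrot has to come after it. Tracing all chains starting from Project Foxtrot, those operations are: Task Zulu, Project India — 2 in total.
So at least 2 operations follow Project Foxtrot, putting Project Foxtrot no later than position 7. That position is achievable by scheduling everything else first.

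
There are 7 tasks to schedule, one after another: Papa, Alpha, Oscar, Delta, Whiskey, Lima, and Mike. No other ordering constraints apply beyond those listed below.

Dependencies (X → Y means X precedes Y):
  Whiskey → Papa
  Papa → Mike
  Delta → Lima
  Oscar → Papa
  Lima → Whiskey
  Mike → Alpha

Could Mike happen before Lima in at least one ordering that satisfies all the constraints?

The constraints give a chain Lima → Whiskey → Papa → Mike, which forces Lima before Mike.
Hence Mike can never be scheduled before Lima.

No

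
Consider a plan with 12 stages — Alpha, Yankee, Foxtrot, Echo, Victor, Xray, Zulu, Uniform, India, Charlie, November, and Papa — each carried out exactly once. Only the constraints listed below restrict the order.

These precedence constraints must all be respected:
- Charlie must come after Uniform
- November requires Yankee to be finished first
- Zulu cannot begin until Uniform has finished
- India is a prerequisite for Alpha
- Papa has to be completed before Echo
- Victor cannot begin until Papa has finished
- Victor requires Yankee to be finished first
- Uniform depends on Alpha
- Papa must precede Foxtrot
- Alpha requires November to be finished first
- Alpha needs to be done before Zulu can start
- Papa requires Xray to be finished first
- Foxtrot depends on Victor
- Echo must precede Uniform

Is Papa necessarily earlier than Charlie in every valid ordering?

Yes

Following the dependencies: Papa → Echo → Uniform → Charlie.
So Papa must precede Charlie in any valid ordering.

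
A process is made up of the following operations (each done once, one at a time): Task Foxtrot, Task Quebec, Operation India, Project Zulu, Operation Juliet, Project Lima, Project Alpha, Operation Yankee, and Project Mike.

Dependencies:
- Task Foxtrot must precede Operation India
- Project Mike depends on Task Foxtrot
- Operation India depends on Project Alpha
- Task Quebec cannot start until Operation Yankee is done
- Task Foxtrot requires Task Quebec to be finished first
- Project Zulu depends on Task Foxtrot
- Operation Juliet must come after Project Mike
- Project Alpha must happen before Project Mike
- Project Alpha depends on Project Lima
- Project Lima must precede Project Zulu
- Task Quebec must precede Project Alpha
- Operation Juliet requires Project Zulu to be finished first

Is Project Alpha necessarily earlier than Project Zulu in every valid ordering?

No

Nothing in the constraints links Project Alpha and Project Zulu; they are unordered relative to each other.
So Project Alpha can come before Project Zulu or after — it is not forced.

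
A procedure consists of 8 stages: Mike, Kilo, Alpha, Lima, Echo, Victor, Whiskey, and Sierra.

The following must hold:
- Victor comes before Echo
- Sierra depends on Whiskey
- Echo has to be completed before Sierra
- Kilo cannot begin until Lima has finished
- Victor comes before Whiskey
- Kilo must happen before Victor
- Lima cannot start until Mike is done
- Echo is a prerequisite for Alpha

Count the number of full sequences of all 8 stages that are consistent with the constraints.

Mike is the only stage with nothing required before it, so every ordering starts there.
Systematically extending each partial ordering one stage at a time and counting, there are 5 complete orderings.

5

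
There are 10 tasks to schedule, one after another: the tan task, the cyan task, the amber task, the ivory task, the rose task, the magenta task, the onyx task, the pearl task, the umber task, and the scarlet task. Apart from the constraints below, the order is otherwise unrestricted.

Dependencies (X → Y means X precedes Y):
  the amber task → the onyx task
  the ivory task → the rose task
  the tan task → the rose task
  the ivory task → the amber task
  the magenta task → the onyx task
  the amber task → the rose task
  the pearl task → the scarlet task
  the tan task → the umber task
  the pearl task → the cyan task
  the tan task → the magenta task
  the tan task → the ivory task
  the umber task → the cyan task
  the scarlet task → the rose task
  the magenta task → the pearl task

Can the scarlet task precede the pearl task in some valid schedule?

No

Following the pearl task → the scarlet task, the pearl task must precede the scarlet task in every valid ordering.
Hence the scarlet task can never be scheduled before the pearl task.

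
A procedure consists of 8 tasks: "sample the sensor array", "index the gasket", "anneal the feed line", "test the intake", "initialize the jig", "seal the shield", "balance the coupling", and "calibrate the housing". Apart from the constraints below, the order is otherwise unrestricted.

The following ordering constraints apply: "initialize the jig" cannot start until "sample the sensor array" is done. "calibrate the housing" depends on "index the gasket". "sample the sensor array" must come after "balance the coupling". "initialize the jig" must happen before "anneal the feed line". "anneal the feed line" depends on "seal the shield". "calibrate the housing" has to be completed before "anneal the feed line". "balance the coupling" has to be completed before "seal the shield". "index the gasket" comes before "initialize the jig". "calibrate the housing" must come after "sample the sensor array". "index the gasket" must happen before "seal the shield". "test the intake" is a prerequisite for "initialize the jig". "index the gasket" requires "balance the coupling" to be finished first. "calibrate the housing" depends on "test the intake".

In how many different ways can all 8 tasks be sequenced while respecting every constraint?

The tasks with no prerequisites are "test the intake", "balance the coupling"; any of them can be placed first.
Counting all ways to extend the partial order to a total order gives 62.

62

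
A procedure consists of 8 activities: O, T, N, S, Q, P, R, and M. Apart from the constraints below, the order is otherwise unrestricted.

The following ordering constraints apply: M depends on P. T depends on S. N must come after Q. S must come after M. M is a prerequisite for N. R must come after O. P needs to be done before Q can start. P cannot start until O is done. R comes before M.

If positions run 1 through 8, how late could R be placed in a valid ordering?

Following every chain forward from R, the activities that must come later are T, N, S, M — 4 of them.
With 4 mandatory successors out of 8 activities total, the latest slot for R is 8−4 = 4, and it's reachable by doing all non-successors before R.

4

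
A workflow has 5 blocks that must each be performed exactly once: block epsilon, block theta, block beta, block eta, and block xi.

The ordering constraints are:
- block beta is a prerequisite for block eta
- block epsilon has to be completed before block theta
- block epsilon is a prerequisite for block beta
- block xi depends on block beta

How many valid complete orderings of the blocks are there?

Block epsilon is the only block with nothing required before it, so every ordering starts there.
Systematically extending each partial ordering one block at a time and counting, there are 8 complete orderings.

8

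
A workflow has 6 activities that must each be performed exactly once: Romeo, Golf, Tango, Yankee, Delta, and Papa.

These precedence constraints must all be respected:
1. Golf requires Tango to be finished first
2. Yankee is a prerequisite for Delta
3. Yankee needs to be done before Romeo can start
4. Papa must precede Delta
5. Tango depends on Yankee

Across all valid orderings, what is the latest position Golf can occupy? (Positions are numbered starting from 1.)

6

No constraint forces any activity after Golf, so it can be placed last, in position 6.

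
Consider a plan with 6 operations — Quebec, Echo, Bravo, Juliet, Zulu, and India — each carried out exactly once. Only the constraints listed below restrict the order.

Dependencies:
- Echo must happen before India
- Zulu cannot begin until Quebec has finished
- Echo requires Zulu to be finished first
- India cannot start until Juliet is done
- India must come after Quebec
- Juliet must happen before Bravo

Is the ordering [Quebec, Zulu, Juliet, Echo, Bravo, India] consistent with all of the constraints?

Yes

Every stated constraint is respected: Quebec sits at position 1, ahead of India at position 6, and each of the other listed pairs likewise has the predecessor earlier in the sequence.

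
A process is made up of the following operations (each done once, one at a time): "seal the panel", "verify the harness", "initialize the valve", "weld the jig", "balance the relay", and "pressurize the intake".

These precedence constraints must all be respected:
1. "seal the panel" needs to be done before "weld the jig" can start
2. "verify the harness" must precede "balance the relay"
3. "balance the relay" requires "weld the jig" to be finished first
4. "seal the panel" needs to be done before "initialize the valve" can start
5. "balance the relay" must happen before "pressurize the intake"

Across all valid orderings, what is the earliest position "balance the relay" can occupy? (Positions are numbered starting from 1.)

Every operation that must precede "balance the relay" has to come before it. Tracing all chains that end at "balance the relay", those operations are: "seal the panel", "verify the harness", "weld the jig" — 3 in total.
So at minimum 3 operations come before "balance the relay", putting "balance the relay" no earlier than position 4. That position is achievable by scheduling exactly those predecessors first.

4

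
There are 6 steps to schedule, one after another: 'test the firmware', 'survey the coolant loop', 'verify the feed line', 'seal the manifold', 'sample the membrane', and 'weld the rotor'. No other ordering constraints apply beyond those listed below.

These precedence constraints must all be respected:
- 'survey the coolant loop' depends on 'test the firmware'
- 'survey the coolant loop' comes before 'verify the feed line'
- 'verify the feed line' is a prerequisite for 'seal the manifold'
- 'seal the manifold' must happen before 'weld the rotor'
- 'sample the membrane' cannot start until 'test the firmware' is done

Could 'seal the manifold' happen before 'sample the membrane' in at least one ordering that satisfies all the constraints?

Nothing in the constraints forces 'sample the membrane' before 'seal the manifold' — there is no chain from 'sample the membrane' to 'seal the manifold'.
So a valid ordering placing 'seal the manifold' earlier than 'sample the membrane' exists.

Yes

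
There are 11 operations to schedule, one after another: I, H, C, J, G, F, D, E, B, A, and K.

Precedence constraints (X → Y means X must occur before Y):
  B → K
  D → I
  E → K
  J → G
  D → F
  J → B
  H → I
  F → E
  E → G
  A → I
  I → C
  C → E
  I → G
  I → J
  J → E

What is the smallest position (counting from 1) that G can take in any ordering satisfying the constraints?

9

Working backwards through the constraints from G, its full set of required predecessors is I, H, C, J, F, D, E, A — 8 of them.
So at minimum 8 operations come before G, putting G no earlier than position 9. That position is achievable by scheduling exactly those predecessors first.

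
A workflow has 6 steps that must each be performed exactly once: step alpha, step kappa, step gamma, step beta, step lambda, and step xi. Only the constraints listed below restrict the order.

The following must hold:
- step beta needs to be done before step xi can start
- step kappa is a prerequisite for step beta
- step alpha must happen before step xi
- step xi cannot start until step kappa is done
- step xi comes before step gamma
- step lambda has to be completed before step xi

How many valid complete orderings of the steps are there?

12

The steps with no prerequisites are step alpha, step kappa, step lambda; any of them can be placed first.
Systematically extending each partial ordering one step at a time and counting, there are 12 complete orderings.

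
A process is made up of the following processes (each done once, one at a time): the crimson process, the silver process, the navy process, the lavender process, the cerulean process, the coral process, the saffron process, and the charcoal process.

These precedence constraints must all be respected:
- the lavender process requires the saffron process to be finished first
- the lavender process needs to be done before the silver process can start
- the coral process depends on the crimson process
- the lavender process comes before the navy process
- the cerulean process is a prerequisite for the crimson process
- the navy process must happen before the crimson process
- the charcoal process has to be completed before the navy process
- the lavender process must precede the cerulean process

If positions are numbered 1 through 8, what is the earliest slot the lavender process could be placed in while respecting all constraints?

Working backwards through the constraints from the lavender process, its only required predecessor is the saffron process.
With 1 mandatory predecessor, the earliest the lavender process can sit is position 1+1 = 2, and placing just that one first achieves it.

2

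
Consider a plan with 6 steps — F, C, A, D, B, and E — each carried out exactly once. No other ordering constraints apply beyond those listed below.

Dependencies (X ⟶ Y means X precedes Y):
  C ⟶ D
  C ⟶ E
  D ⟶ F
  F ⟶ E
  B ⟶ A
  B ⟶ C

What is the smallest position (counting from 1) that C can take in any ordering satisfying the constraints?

2

The only step forced before C (directly or transitively) is B.
So at minimum 1 step comes before C, putting C no earlier than position 2. That position is achievable by scheduling exactly that predecessor first.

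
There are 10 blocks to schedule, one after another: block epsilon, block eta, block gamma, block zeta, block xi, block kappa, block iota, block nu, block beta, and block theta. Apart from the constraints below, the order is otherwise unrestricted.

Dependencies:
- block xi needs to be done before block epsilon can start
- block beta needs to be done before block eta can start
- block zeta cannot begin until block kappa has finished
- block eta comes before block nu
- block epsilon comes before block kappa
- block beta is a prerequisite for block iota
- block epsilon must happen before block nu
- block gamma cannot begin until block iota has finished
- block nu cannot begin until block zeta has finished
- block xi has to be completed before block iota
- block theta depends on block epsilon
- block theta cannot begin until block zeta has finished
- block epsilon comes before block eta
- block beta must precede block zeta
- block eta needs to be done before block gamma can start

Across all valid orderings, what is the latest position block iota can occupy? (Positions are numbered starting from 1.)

9

The only block forced after block iota (directly or by a chain) is block gamma.
With 1 mandatory successor out of 10 blocks total, the latest slot for block iota is 10−1 = 9, and it's reachable by doing all non-successors before block iota.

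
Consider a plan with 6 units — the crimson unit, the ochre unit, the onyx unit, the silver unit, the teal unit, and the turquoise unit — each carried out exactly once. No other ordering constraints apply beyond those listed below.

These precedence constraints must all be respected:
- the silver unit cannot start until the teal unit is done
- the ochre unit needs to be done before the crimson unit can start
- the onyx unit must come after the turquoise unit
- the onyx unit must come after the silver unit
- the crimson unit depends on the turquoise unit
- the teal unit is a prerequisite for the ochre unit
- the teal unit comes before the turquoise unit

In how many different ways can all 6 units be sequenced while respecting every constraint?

16

Only the teal unit has no prerequisites, so it must go first.
Systematically extending each partial ordering one unit at a time and counting, there are 16 complete orderings.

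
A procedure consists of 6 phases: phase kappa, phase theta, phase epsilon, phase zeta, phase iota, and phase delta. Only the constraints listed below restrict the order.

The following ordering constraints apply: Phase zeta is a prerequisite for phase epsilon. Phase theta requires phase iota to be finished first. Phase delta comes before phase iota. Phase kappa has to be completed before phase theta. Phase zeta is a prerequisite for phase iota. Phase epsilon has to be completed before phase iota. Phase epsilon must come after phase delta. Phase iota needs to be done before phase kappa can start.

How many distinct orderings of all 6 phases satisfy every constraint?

2

The phases with no prerequisites are phase zeta, phase delta; any of them can be placed first.
Systematically extending each partial ordering one phase at a time and counting, there are 2 complete orderings.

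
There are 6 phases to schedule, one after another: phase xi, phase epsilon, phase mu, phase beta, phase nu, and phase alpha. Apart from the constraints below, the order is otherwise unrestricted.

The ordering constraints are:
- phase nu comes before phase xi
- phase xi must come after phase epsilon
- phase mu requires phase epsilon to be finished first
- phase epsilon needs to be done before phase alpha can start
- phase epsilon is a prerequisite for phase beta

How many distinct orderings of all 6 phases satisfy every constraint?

The phases with no prerequisites are phase epsilon, phase nu; any of them can be placed first.
Counting all ways to extend the partial order to a total order gives 84.

84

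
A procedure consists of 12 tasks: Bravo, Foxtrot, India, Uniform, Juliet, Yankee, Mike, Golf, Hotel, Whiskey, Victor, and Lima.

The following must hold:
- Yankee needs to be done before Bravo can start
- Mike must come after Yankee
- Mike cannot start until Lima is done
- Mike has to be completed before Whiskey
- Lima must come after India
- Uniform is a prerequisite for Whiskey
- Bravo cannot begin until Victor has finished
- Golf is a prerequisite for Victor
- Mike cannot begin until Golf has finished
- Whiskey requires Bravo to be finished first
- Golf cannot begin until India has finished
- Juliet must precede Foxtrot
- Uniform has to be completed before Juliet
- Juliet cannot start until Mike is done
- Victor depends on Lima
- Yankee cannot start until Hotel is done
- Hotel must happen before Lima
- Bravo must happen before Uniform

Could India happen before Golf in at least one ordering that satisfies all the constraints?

India is actually forced before Golf by the constraints, so certainly some valid ordering has India first.

Yes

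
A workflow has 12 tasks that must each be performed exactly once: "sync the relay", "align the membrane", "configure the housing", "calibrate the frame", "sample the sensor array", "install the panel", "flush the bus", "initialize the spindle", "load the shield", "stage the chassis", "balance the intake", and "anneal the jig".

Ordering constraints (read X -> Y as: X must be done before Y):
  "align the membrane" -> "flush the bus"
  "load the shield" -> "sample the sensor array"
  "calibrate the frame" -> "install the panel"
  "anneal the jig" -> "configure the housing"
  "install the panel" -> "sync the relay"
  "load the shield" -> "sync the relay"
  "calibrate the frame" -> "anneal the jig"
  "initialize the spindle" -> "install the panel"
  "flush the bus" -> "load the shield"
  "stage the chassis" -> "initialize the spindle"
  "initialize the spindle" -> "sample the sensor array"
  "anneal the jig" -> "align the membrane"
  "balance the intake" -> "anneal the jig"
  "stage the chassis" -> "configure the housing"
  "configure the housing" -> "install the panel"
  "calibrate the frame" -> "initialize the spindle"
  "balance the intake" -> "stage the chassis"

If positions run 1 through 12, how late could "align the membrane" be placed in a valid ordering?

8

The tasks that are forced after "align the membrane", directly or by a chain of constraints, are "sync the relay", "sample the sensor array", "flush the bus", "load the shield". That's 4 tasks.
With 4 mandatory successors out of 12 tasks total, the latest slot for "align the membrane" is 12−4 = 8, and it's reachable by doing all non-successors before "align the membrane".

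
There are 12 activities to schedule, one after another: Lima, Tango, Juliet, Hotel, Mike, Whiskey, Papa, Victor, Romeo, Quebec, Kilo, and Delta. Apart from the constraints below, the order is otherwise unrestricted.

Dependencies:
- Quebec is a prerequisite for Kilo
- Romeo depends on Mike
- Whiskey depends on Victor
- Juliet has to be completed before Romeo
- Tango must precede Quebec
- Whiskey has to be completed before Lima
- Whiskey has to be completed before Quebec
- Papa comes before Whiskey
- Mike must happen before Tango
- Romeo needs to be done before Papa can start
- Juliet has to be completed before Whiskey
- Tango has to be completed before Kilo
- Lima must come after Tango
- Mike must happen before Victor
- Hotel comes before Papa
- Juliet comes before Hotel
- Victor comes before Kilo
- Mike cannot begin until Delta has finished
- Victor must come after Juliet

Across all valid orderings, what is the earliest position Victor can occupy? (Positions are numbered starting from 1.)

The activities that are forced before Victor, directly or transitively, are Juliet, Mike, Delta. That's 3 activities.
So at minimum 3 activities come before Victor, putting Victor no earlier than position 4. That position is achievable by scheduling exactly those predecessors first.

4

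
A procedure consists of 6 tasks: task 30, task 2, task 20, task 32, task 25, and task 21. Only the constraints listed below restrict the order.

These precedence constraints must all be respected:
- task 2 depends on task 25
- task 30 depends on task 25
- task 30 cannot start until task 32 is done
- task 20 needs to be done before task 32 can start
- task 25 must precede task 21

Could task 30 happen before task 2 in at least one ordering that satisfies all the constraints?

Yes

Nothing in the constraints forces task 2 before task 30 — there is no chain from task 2 to task 30.
So a valid ordering placing task 30 earlier than task 2 exists.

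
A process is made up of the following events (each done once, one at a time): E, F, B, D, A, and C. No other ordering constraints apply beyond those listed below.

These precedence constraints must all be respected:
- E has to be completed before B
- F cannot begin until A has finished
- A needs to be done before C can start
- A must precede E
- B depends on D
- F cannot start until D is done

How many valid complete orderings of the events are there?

37

The events with no prerequisites are D, A; any of them can be placed first.
Counting all ways to extend the partial order to a total order gives 37.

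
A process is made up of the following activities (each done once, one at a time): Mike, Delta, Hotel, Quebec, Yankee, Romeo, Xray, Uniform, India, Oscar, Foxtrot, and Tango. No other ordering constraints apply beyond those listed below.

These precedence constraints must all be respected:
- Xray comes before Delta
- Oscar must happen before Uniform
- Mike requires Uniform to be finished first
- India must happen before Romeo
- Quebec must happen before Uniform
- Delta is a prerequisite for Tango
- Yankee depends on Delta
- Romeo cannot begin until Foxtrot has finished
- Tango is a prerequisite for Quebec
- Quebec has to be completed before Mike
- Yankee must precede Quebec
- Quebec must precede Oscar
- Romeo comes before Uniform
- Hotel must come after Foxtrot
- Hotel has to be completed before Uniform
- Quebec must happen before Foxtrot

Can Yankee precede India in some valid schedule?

Yes

No chain of constraints runs from India to Yankee, so India is not required to come first.
So a valid ordering placing Yankee earlier than India exists.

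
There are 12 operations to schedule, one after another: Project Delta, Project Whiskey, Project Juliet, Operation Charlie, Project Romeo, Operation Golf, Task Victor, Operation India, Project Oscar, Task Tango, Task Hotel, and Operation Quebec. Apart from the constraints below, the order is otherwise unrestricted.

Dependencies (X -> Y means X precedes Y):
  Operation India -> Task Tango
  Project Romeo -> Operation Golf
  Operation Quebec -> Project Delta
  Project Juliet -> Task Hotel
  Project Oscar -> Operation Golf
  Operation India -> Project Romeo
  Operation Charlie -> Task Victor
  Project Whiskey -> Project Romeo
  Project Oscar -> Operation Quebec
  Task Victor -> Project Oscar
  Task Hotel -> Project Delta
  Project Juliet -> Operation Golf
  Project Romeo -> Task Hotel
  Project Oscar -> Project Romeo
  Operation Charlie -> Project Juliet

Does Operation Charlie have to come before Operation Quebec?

Yes

There is a constraint chain Operation Charlie → Task Victor → Project Oscar → Operation Quebec.
Hence Operation Charlie necessarily comes before Operation Quebec.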